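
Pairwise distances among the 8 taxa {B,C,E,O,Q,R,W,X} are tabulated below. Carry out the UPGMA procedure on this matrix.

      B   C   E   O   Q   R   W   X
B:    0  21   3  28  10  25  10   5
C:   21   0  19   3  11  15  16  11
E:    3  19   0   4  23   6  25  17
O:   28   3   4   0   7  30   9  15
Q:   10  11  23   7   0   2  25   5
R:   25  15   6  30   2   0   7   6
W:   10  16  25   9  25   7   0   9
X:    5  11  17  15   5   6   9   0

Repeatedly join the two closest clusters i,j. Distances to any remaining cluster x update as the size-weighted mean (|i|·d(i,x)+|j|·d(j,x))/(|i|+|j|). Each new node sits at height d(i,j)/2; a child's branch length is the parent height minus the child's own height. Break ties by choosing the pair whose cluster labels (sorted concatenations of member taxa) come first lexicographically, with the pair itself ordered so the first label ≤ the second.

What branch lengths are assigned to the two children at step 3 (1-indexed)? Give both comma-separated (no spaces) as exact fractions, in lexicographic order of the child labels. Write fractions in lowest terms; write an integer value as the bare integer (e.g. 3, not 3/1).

1. join Q+R (d=2) ⇒ QR; edges |Q|=1, |R|=1
  updated: d(B,QR)=35/2, d(C,QR)=13, d(E,QR)=29/2, d(O,QR)=37/2, d(QR,W)=16, d(QR,X)=11/2
2. join B+E (d=3) ⇒ BE; edges |B|=3/2, |E|=3/2
  updated: d(BE,C)=20, d(BE,O)=16, d(BE,QR)=16, d(BE,W)=35/2, d(BE,X)=11
3. join C+O (d=3) ⇒ CO; edges |C|=3/2, |O|=3/2
  updated: d(BE,CO)=18, d(CO,QR)=63/4, d(CO,W)=25/2, d(CO,X)=13
4. join QR+X (d=11/2) ⇒ QRX; edges |QR|=7/4, |X|=11/4
  updated: d(BE,QRX)=43/3, d(CO,QRX)=89/6, d(QRX,W)=41/3
5. join CO+W (d=25/2) ⇒ COW; edges |CO|=19/4, |W|=25/4
  updated: d(BE,COW)=107/6, d(COW,QRX)=130/9
6. join BE+QRX (d=43/3) ⇒ BEQRX; edges |BE|=17/3, |QRX|=53/12
  updated: d(BEQRX,COW)=79/5
7. join BEQRX+COW (d=79/5) ⇒ BCEOQRWX; edges |BEQRX|=11/15, |COW|=33/20
final tree: (((B:3/2,E:3/2):17/3,((Q:1,R:1):7/4,X:11/4):53/12):11/15,((C:3/2,O:3/2):19/4,W:25/4):33/20)
total length: 1079/30

3/2,3/2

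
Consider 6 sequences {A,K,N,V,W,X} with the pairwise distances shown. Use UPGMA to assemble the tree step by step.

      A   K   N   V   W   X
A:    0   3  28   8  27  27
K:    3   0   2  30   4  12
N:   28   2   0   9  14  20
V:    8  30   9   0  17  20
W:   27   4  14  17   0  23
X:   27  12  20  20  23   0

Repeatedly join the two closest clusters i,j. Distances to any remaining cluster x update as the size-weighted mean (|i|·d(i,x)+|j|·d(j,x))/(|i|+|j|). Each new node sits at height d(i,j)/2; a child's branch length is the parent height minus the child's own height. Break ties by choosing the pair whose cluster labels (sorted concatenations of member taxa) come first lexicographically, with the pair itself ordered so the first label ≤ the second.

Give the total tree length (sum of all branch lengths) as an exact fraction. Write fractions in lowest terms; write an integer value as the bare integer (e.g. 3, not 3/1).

iteration 1: select K,N (d=2); attach at lengths (1, 1); label the merged cluster KN
  updated: d(A,KN)=31/2, d(KN,V)=39/2, d(KN,W)=9, d(KN,X)=16
iteration 2: select A,V (d=8); attach at lengths (4, 4); label the merged cluster AV
  updated: d(AV,KN)=35/2, d(AV,W)=22, d(AV,X)=47/2
iteration 3: select KN,W (d=9); attach at lengths (7/2, 9/2); label the merged cluster KNW
  updated: d(AV,KNW)=19, d(KNW,X)=55/3
iteration 4: select KNW,X (d=55/3); attach at lengths (14/3, 55/6); label the merged cluster KNWX
  updated: d(AV,KNWX)=161/8
iteration 5: select AV,KNWX (d=161/8); attach at lengths (97/16, 43/48); label the merged cluster AKNVWX
final tree: ((A:4,V:4):97/16,(((K:1,N:1):7/2,W:9/2):14/3,X:55/6):43/48)
total length: 931/24

931/24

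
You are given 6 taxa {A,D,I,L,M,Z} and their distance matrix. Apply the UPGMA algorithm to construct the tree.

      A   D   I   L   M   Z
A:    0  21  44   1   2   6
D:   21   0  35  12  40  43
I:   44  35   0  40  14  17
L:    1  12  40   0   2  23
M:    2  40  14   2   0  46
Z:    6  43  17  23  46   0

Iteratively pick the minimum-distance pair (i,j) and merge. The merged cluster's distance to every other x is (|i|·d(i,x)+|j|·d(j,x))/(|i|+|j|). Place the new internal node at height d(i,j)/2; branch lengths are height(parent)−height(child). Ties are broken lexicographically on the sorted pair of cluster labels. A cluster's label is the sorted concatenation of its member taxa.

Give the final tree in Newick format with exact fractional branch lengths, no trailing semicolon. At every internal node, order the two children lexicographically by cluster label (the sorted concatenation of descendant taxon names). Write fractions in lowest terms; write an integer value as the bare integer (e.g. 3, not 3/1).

1. join A+L (d=1) ⇒ AL; edges |A|=1/2, |L|=1/2
  updated: d(AL,D)=33/2, d(AL,I)=42, d(AL,M)=2, d(AL,Z)=29/2
2. join AL+M (d=2) ⇒ ALM; edges |AL|=1/2, |M|=1
  updated: d(ALM,D)=73/3, d(ALM,I)=98/3, d(ALM,Z)=25
3. join I+Z (d=17) ⇒ IZ; edges |I|=17/2, |Z|=17/2
  updated: d(ALM,IZ)=173/6, d(D,IZ)=39
4. join ALM+D (d=73/3) ⇒ ADLM; edges |ALM|=67/6, |D|=73/6
  updated: d(ADLM,IZ)=251/8
5. join ADLM+IZ (d=251/8) ⇒ ADILMZ; edges |ADLM|=169/48, |IZ|=115/16
final tree: ((((A:1/2,L:1/2):1/2,M:1):67/6,D:73/6):169/48,(I:17/2,Z:17/2):115/16)
total length: 1285/24

((((A:1/2,L:1/2):1/2,M:1):67/6,D:73/6):169/48,(I:17/2,Z:17/2):115/16)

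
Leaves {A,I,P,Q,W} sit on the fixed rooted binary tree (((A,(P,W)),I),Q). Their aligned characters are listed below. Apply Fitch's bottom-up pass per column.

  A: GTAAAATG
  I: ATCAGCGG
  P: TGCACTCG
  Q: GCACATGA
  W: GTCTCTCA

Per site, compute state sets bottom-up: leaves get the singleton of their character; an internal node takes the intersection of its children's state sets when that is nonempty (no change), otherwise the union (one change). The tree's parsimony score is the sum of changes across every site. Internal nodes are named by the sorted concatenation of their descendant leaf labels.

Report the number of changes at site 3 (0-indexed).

site 0, node PW: P={T} ∪ W={G} → {G,T} (+1)
site 0, node APW: A={G} ∩ PW={G,T} → {G} (+0)
site 0, node AIPW: APW={G} ∪ I={A} → {A,G} (+1)
site 0, node AIPQW: AIPW={A,G} ∩ Q={G} → {G} (+0)
site 1, node PW: P={G} ∪ W={T} → {G,T} (+1)
site 1, node APW: A={T} ∩ PW={G,T} → {T} (+0)
site 1, node AIPW: APW={T} ∩ I={T} → {T} (+0)
site 1, node AIPQW: AIPW={T} ∪ Q={C} → {C,T} (+1)
site 2, node PW: P={C} ∩ W={C} → {C} (+0)
site 2, node APW: A={A} ∪ PW={C} → {A,C} (+1)
site 2, node AIPW: APW={A,C} ∩ I={C} → {C} (+0)
site 2, node AIPQW: AIPW={C} ∪ Q={A} → {A,C} (+1)
site 3, node PW: P={A} ∪ W={T} → {A,T} (+1)
site 3, node APW: A={A} ∩ PW={A,T} → {A} (+0)
site 3, node AIPW: APW={A} ∩ I={A} → {A} (+0)
site 3, node AIPQW: AIPW={A} ∪ Q={C} → {A,C} (+1)
site 4, node PW: P={C} ∩ W={C} → {C} (+0)
site 4, node APW: A={A} ∪ PW={C} → {A,C} (+1)
site 4, node AIPW: APW={A,C} ∪ I={G} → {A,C,G} (+1)
site 4, node AIPQW: AIPW={A,C,G} ∩ Q={A} → {A} (+0)
site 5, node PW: P={T} ∩ W={T} → {T} (+0)
site 5, node APW: A={A} ∪ PW={T} → {A,T} (+1)
site 5, node AIPW: APW={A,T} ∪ I={C} → {A,C,T} (+1)
site 5, node AIPQW: AIPW={A,C,T} ∩ Q={T} → {T} (+0)
site 6, node PW: P={C} ∩ W={C} → {C} (+0)
site 6, node APW: A={T} ∪ PW={C} → {C,T} (+1)
site 6, node AIPW: APW={C,T} ∪ I={G} → {C,G,T} (+1)
site 6, node AIPQW: AIPW={C,G,T} ∩ Q={G} → {G} (+0)
site 7, node PW: P={G} ∪ W={A} → {A,G} (+1)
site 7, node APW: A={G} ∩ PW={A,G} → {G} (+0)
site 7, node AIPW: APW={G} ∩ I={G} → {G} (+0)
site 7, node AIPQW: AIPW={G} ∪ Q={A} → {A,G} (+1)
per-site changes: [2, 2, 2, 2, 2, 2, 2, 2]; total = 16

2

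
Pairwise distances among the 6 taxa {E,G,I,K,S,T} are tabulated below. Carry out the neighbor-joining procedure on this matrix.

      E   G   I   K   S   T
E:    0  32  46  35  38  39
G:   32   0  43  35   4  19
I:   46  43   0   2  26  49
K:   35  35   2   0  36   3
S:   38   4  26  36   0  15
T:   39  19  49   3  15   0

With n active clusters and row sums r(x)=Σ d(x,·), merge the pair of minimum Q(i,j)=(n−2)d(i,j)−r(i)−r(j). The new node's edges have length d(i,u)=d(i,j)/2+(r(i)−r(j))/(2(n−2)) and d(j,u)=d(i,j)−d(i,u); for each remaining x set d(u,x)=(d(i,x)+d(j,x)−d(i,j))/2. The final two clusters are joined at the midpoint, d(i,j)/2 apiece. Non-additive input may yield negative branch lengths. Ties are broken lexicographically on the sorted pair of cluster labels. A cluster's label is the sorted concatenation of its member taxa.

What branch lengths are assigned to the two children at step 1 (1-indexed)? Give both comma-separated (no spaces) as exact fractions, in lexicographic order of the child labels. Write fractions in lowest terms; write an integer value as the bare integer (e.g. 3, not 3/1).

63/8,-47/8

step 1: merge (I,K) at d=2, Q=-269; branch lengths I→63/8, K→-47/8; new cluster IK
  updated: d(E,IK)=79/2, d(G,IK)=38, d(IK,S)=30, d(IK,T)=25
step 2: merge (G,S) at d=4, Q=-168; branch lengths G→3, S→1; new cluster GS
  updated: d(E,GS)=33, d(GS,IK)=32, d(GS,T)=15
step 3: merge (E,IK) at d=79/2, Q=-129; branch lengths E→47/2, IK→16; new cluster EIK
  updated: d(EIK,GS)=51/4, d(EIK,T)=49/4
step 4: merge (EIK,GS) at d=51/4, Q=-40; branch lengths EIK→5, GS→31/4; new cluster EGIKS
  updated: d(EGIKS,T)=29/4
step 5: merge (EGIKS,T) at d=29/4; branch lengths EGIKS→29/8, T→29/8; new cluster EGIKST
final tree: (((E:47/2,(I:63/8,K:-47/8):16):5,(G:3,S:1):31/4):29/8,T:29/8)
total length: 131/2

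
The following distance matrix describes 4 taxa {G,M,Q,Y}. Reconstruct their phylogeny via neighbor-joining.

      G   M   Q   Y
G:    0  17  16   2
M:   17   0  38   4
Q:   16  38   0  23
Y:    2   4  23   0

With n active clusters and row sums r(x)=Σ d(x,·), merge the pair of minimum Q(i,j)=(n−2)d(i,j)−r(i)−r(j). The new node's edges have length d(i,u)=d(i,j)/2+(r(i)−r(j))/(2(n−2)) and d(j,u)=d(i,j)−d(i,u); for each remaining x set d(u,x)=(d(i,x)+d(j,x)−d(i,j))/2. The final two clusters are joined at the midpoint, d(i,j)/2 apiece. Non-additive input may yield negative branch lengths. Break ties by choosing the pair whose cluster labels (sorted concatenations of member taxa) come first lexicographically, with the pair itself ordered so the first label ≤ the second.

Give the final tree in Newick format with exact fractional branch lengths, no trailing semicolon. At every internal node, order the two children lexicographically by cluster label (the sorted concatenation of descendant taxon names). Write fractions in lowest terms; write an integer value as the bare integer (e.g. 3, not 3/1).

1. join G+Q (d=16, Q=-80) ⇒ GQ; edges |G|=-5/2, |Q|=37/2
  updated: d(GQ,M)=39/2, d(GQ,Y)=9/2
2. join GQ+M (d=39/2, Q=-28) ⇒ GMQ; edges |GQ|=10, |M|=19/2
  updated: d(GMQ,Y)=-11/2
3. join GMQ+Y (d=-11/2) ⇒ GMQY; edges |GMQ|=-11/4, |Y|=-11/4
final tree: (((G:-5/2,Q:37/2):10,M:19/2):-11/4,Y:-11/4)
total length: 30

(((G:-5/2,Q:37/2):10,M:19/2):-11/4,Y:-11/4)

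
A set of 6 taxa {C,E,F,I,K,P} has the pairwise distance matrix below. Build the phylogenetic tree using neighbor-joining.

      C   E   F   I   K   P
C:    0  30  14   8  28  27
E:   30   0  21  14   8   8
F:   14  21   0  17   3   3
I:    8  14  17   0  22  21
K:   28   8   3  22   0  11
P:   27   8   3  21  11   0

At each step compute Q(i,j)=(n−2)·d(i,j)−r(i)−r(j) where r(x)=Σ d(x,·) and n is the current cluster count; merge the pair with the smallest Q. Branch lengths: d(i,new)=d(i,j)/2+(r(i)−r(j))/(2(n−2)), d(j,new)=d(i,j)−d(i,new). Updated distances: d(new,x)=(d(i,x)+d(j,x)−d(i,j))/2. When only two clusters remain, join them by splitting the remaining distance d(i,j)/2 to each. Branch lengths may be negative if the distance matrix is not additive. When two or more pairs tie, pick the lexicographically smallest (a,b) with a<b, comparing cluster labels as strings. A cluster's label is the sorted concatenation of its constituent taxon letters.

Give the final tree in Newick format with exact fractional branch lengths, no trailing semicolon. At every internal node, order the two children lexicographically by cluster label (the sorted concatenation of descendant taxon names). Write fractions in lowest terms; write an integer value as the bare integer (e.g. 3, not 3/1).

1. join C+I (d=8, Q=-157) ⇒ CI; edges |C|=57/8, |I|=7/8
  updated: d(CI,E)=18, d(CI,F)=23/2, d(CI,K)=21, d(CI,P)=20
2. join CI+F (d=23/2, Q=-149/2) ⇒ CFI; edges |CI|=133/12, |F|=5/12
  updated: d(CFI,E)=55/4, d(CFI,K)=25/4, d(CFI,P)=23/4
3. join CFI+P (d=23/4, Q=-39) ⇒ CFIP; edges |CFI|=25/8, |P|=21/8
  updated: d(CFIP,E)=8, d(CFIP,K)=23/4
4. join CFIP+E (d=8, Q=-87/4) ⇒ CEFIP; edges |CFIP|=23/8, |E|=41/8
  updated: d(CEFIP,K)=23/8
5. join CEFIP+K (d=23/8) ⇒ CEFIKP; edges |CEFIP|=23/16, |K|=23/16
final tree: (((((C:57/8,I:7/8):133/12,F:5/12):25/8,P:21/8):23/8,E:41/8):23/16,K:23/16)
total length: 289/8

(((((C:57/8,I:7/8):133/12,F:5/12):25/8,P:21/8):23/8,E:41/8):23/16,K:23/16)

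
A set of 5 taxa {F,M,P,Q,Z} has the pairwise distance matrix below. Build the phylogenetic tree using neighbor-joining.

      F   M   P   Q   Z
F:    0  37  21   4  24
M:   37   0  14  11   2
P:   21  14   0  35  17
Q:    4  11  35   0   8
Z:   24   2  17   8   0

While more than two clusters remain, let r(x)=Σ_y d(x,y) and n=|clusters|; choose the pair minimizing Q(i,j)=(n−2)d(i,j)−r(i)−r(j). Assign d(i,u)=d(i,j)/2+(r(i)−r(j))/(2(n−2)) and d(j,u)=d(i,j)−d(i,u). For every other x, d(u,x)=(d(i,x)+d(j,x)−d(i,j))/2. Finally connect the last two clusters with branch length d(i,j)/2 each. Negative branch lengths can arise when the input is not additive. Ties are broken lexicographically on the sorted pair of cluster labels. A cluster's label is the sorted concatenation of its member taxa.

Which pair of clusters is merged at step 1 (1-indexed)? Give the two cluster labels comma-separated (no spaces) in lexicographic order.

F,Q

step 1: merge (F,Q) at d=4, Q=-132; branch lengths F→20/3, Q→-8/3; new cluster FQ
  updated: d(FQ,M)=22, d(FQ,P)=26, d(FQ,Z)=14
step 2: merge (FQ,P) at d=26, Q=-67; branch lengths FQ→57/4, P→47/4; new cluster FPQ
  updated: d(FPQ,M)=5, d(FPQ,Z)=5/2
step 3: merge (FPQ,M) at d=5, Q=-19/2; branch lengths FPQ→11/4, M→9/4; new cluster FMPQ
  updated: d(FMPQ,Z)=-1/4
step 4: merge (FMPQ,Z) at d=-1/4; branch lengths FMPQ→-1/8, Z→-1/8; new cluster FMPQZ
final tree: ((((F:20/3,Q:-8/3):57/4,P:47/4):11/4,M:9/4):-1/8,Z:-1/8)
total length: 139/4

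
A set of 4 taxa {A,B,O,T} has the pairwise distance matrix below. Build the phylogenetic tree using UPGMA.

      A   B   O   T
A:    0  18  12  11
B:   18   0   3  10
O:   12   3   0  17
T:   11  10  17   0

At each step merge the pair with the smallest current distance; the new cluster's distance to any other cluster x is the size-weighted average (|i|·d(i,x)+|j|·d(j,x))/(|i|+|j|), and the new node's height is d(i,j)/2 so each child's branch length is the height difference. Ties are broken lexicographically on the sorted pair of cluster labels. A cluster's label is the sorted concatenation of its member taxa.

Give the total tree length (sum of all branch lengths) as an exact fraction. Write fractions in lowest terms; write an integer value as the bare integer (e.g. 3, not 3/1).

85/4

1. join B+O (d=3) ⇒ BO; edges |B|=3/2, |O|=3/2
  updated: d(A,BO)=15, d(BO,T)=27/2
2. join A+T (d=11) ⇒ AT; edges |A|=11/2, |T|=11/2
  updated: d(AT,BO)=57/4
3. join AT+BO (d=57/4) ⇒ ABOT; edges |AT|=13/8, |BO|=45/8
final tree: ((A:11/2,T:11/2):13/8,(B:3/2,O:3/2):45/8)
total length: 85/4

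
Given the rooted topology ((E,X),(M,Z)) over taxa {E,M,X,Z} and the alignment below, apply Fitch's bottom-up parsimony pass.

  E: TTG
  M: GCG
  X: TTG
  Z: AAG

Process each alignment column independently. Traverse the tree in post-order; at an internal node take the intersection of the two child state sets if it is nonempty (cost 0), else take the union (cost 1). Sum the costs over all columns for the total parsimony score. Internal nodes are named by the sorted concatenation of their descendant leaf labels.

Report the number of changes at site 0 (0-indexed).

2

[col 0] EX: children E:{T}, X:{T} ∩→ {T}; cost 0
[col 0] MZ: children M:{G}, Z:{A} ∪→ {A,G}; cost 1
[col 0] EMXZ: children EX:{T}, MZ:{A,G} ∪→ {A,G,T}; cost 1
[col 1] EX: children E:{T}, X:{T} ∩→ {T}; cost 0
[col 1] MZ: children M:{C}, Z:{A} ∪→ {A,C}; cost 1
[col 1] EMXZ: children EX:{T}, MZ:{A,C} ∪→ {A,C,T}; cost 1
[col 2] EX: children E:{G}, X:{G} ∩→ {G}; cost 0
[col 2] MZ: children M:{G}, Z:{G} ∩→ {G}; cost 0
[col 2] EMXZ: children EX:{G}, MZ:{G} ∩→ {G}; cost 0
per-site changes: [2, 2, 0]; total = 4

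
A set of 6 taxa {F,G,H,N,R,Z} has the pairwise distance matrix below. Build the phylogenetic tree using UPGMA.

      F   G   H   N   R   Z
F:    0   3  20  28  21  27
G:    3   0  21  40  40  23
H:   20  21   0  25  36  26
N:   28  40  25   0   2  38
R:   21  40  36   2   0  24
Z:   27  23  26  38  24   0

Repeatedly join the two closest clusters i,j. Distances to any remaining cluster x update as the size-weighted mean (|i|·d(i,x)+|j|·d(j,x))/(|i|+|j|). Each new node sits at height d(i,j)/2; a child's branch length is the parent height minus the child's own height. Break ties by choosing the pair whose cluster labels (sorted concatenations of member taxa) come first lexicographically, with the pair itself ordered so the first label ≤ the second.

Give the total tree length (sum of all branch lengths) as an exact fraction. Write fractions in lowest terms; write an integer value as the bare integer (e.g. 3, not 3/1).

683/12

iteration 1: select N,R (d=2); attach at lengths (1, 1); label the merged cluster NR
  updated: d(F,NR)=49/2, d(G,NR)=40, d(H,NR)=61/2, d(NR,Z)=31
iteration 2: select F,G (d=3); attach at lengths (3/2, 3/2); label the merged cluster FG
  updated: d(FG,H)=41/2, d(FG,NR)=129/4, d(FG,Z)=25
iteration 3: select FG,H (d=41/2); attach at lengths (35/4, 41/4); label the merged cluster FGH
  updated: d(FGH,NR)=95/3, d(FGH,Z)=76/3
iteration 4: select FGH,Z (d=76/3); attach at lengths (29/12, 38/3); label the merged cluster FGHZ
  updated: d(FGHZ,NR)=63/2
iteration 5: select FGHZ,NR (d=63/2); attach at lengths (37/12, 59/4); label the merged cluster FGHNRZ
final tree: ((((F:3/2,G:3/2):35/4,H:41/4):29/12,Z:38/3):37/12,(N:1,R:1):59/4)
total length: 683/12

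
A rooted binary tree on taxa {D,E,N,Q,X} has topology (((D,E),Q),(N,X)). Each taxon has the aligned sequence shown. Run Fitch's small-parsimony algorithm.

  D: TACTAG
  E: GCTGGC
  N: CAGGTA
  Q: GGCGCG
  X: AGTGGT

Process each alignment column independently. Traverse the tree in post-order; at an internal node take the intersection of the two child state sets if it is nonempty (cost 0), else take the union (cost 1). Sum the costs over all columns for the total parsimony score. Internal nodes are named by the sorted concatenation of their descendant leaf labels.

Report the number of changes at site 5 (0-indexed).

3

site 0, node DE: D={T} ∪ E={G} → {G,T} (+1)
site 0, node DEQ: DE={G,T} ∩ Q={G} → {G} (+0)
site 0, node NX: N={C} ∪ X={A} → {A,C} (+1)
site 0, node DENQX: DEQ={G} ∪ NX={A,C} → {A,C,G} (+1)
site 1, node DE: D={A} ∪ E={C} → {A,C} (+1)
site 1, node DEQ: DE={A,C} ∪ Q={G} → {A,C,G} (+1)
site 1, node NX: N={A} ∪ X={G} → {A,G} (+1)
site 1, node DENQX: DEQ={A,C,G} ∩ NX={A,G} → {A,G} (+0)
site 2, node DE: D={C} ∪ E={T} → {C,T} (+1)
site 2, node DEQ: DE={C,T} ∩ Q={C} → {C} (+0)
site 2, node NX: N={G} ∪ X={T} → {G,T} (+1)
site 2, node DENQX: DEQ={C} ∪ NX={G,T} → {C,G,T} (+1)
site 3, node DE: D={T} ∪ E={G} → {G,T} (+1)
site 3, node DEQ: DE={G,T} ∩ Q={G} → {G} (+0)
site 3, node NX: N={G} ∩ X={G} → {G} (+0)
site 3, node DENQX: DEQ={G} ∩ NX={G} → {G} (+0)
site 4, node DE: D={A} ∪ E={G} → {A,G} (+1)
site 4, node DEQ: DE={A,G} ∪ Q={C} → {A,C,G} (+1)
site 4, node NX: N={T} ∪ X={G} → {G,T} (+1)
site 4, node DENQX: DEQ={A,C,G} ∩ NX={G,T} → {G} (+0)
site 5, node DE: D={G} ∪ E={C} → {C,G} (+1)
site 5, node DEQ: DE={C,G} ∩ Q={G} → {G} (+0)
site 5, node NX: N={A} ∪ X={T} → {A,T} (+1)
site 5, node DENQX: DEQ={G} ∪ NX={A,T} → {A,G,T} (+1)
per-site changes: [3, 3, 3, 1, 3, 3]; total = 16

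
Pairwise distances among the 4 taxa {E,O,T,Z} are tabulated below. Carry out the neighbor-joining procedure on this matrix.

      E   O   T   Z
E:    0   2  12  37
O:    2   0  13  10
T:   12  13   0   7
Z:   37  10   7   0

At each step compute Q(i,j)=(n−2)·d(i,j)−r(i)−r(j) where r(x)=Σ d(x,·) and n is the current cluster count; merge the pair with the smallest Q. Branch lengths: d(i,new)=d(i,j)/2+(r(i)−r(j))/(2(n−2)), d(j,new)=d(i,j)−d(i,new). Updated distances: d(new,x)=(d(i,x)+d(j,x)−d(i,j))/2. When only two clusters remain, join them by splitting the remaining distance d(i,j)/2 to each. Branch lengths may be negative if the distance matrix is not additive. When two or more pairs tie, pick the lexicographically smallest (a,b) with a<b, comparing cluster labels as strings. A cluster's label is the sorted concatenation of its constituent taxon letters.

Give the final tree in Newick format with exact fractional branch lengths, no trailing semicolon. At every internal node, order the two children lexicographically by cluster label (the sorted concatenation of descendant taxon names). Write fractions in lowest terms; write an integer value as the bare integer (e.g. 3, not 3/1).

(((E:15/2,O:-11/2):27/2,T:-2):9/2,Z:9/2)

step 1: merge (E,O) at d=2, Q=-72; branch lengths E→15/2, O→-11/2; new cluster EO
  updated: d(EO,T)=23/2, d(EO,Z)=45/2
step 2: merge (EO,T) at d=23/2, Q=-41; branch lengths EO→27/2, T→-2; new cluster EOT
  updated: d(EOT,Z)=9
step 3: merge (EOT,Z) at d=9; branch lengths EOT→9/2, Z→9/2; new cluster EOTZ
final tree: (((E:15/2,O:-11/2):27/2,T:-2):9/2,Z:9/2)
total length: 45/2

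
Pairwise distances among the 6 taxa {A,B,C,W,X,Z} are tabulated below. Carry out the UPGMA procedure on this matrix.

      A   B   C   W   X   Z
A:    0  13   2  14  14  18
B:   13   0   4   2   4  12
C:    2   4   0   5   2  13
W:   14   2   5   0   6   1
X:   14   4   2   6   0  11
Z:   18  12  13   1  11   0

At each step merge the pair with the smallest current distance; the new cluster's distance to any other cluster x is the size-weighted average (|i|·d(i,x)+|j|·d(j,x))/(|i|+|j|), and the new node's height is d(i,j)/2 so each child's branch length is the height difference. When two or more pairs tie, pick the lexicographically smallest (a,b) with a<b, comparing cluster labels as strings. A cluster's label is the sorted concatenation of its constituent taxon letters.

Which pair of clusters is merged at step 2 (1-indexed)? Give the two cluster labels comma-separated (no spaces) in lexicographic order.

A,C

step 1: merge (W,Z) at d=1; branch lengths W→1/2, Z→1/2; new cluster WZ
  updated: d(A,WZ)=16, d(B,WZ)=7, d(C,WZ)=9, d(WZ,X)=17/2
step 2: merge (A,C) at d=2; branch lengths A→1, C→1; new cluster AC
  updated: d(AC,B)=17/2, d(AC,WZ)=25/2, d(AC,X)=8
step 3: merge (B,X) at d=4; branch lengths B→2, X→2; new cluster BX
  updated: d(AC,BX)=33/4, d(BX,WZ)=31/4
step 4: merge (BX,WZ) at d=31/4; branch lengths BX→15/8, WZ→27/8; new cluster BWXZ
  updated: d(AC,BWXZ)=83/8
step 5: merge (AC,BWXZ) at d=83/8; branch lengths AC→67/16, BWXZ→21/16; new cluster ABCWXZ
final tree: ((A:1,C:1):67/16,((B:2,X:2):15/8,(W:1/2,Z:1/2):27/8):21/16)
total length: 71/4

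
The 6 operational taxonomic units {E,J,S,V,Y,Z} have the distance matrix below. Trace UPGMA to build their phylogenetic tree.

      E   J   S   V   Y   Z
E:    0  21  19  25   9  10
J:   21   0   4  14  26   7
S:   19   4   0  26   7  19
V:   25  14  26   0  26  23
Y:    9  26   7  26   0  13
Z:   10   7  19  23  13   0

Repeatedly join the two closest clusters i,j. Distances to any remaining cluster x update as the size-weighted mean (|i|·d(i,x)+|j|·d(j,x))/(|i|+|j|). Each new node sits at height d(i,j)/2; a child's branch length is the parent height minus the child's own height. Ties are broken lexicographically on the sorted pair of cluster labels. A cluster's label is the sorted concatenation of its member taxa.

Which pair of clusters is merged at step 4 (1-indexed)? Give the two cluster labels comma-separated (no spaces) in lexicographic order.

EYZ,JS

1. join J+S (d=4) ⇒ JS; edges |J|=2, |S|=2
  updated: d(E,JS)=20, d(JS,V)=20, d(JS,Y)=33/2, d(JS,Z)=13
2. join E+Y (d=9) ⇒ EY; edges |E|=9/2, |Y|=9/2
  updated: d(EY,JS)=73/4, d(EY,V)=51/2, d(EY,Z)=23/2
3. join EY+Z (d=23/2) ⇒ EYZ; edges |EY|=5/4, |Z|=23/4
  updated: d(EYZ,JS)=33/2, d(EYZ,V)=74/3
4. join EYZ+JS (d=33/2) ⇒ EJSYZ; edges |EYZ|=5/2, |JS|=25/4
  updated: d(EJSYZ,V)=114/5
5. join EJSYZ+V (d=114/5) ⇒ EJSVYZ; edges |EJSYZ|=63/20, |V|=57/5
final tree: ((((E:9/2,Y:9/2):5/4,Z:23/4):5/2,(J:2,S:2):25/4):63/20,V:57/5)
total length: 433/10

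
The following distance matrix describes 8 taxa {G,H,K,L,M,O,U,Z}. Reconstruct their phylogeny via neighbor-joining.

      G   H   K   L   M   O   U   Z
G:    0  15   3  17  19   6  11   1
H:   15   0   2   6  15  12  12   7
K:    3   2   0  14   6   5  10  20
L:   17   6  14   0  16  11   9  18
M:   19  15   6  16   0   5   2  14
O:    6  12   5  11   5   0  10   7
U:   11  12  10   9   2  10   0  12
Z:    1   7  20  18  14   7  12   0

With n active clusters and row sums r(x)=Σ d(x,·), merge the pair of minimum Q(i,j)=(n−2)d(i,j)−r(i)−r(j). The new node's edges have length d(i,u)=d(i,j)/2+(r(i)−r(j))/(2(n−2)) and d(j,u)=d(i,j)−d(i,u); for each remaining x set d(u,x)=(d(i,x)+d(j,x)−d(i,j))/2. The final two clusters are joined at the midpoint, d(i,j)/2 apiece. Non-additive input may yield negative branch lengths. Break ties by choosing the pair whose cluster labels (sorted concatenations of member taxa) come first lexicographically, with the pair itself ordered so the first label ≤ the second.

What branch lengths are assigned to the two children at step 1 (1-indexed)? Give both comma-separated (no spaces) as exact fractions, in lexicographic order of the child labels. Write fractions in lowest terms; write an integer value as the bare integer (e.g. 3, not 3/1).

-1/12,13/12

iteration 1: select G,Z (d=1, Q=-145); attach at lengths (-1/12, 13/12); label the merged cluster GZ
  updated: d(GZ,H)=21/2, d(GZ,K)=11, d(GZ,L)=17, d(GZ,M)=16, d(GZ,O)=6, d(GZ,U)=11
iteration 2: select M,U (d=2, Q=-104); attach at lengths (8/5, 2/5); label the merged cluster MU
  updated: d(GZ,MU)=25/2, d(H,MU)=25/2, d(K,MU)=7, d(L,MU)=23/2, d(MU,O)=13/2
iteration 3: select H,L (d=6, Q=-157/2); attach at lengths (15/16, 81/16); label the merged cluster HL
  updated: d(GZ,HL)=43/4, d(HL,K)=5, d(HL,MU)=9, d(HL,O)=17/2
iteration 4: select GZ,O (d=6, Q=-193/4); attach at lengths (43/8, 5/8); label the merged cluster GOZ
  updated: d(GOZ,HL)=53/8, d(GOZ,K)=5, d(GOZ,MU)=13/2
iteration 5: select GOZ,MU (d=13/2, Q=-221/8); attach at lengths (69/32, 139/32); label the merged cluster GMOUZ
  updated: d(GMOUZ,HL)=73/16, d(GMOUZ,K)=11/4
iteration 6: select GMOUZ,HL (d=73/16, Q=-197/16); attach at lengths (37/32, 109/32); label the merged cluster GHLMOUZ
  updated: d(GHLMOUZ,K)=51/32
iteration 7: select GHLMOUZ,K (d=51/32); attach at lengths (51/64, 51/64); label the merged cluster GHKLMOUZ
final tree: (((((G:-1/12,Z:13/12):43/8,O:5/8):69/32,(M:8/5,U:2/5):139/32):37/32,(H:15/16,L:81/16):109/32):51/64,K:51/64)
total length: 885/32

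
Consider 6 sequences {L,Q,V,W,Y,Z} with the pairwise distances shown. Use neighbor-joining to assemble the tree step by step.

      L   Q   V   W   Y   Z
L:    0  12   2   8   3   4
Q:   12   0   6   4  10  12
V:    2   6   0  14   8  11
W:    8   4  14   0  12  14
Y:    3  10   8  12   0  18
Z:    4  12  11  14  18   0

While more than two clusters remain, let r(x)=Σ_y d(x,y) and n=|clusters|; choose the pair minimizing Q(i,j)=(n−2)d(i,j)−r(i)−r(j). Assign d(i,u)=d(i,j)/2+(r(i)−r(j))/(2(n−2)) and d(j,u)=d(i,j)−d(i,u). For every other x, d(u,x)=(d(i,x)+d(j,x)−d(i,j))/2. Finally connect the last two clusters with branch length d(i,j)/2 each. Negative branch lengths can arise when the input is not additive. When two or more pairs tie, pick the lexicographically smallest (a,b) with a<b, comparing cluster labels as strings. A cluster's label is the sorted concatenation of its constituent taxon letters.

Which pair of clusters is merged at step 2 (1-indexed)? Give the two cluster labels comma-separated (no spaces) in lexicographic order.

L,Z

iteration 1: select Q,W (d=4, Q=-80); attach at lengths (1, 3); label the merged cluster QW
  updated: d(L,QW)=8, d(QW,V)=8, d(QW,Y)=9, d(QW,Z)=11
iteration 2: select L,Z (d=4, Q=-49); attach at lengths (-5/2, 13/2); label the merged cluster LZ
  updated: d(LZ,QW)=15/2, d(LZ,V)=9/2, d(LZ,Y)=17/2
iteration 3: select LZ,V (d=9/2, Q=-32); attach at lengths (9/4, 9/4); label the merged cluster LVZ
  updated: d(LVZ,QW)=11/2, d(LVZ,Y)=6
iteration 4: select LVZ,QW (d=11/2, Q=-41/2); attach at lengths (5/4, 17/4); label the merged cluster LQVWZ
  updated: d(LQVWZ,Y)=19/4
iteration 5: select LQVWZ,Y (d=19/4); attach at lengths (19/8, 19/8); label the merged cluster LQVWYZ
final tree: ((((L:-5/2,Z:13/2):9/4,V:9/4):5/4,(Q:1,W:3):17/4):19/8,Y:19/8)
total length: 91/4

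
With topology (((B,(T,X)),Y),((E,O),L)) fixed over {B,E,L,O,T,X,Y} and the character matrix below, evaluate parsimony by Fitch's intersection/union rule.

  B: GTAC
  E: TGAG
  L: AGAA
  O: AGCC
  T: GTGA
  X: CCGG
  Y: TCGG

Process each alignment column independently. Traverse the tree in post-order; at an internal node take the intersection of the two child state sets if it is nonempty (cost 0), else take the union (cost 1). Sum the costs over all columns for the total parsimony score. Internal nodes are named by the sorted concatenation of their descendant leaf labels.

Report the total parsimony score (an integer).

14

[col 0] TX: children T:{G}, X:{C} ∪→ {C,G}; cost 1
[col 0] BTX: children B:{G}, TX:{C,G} ∩→ {G}; cost 0
[col 0] BTXY: children BTX:{G}, Y:{T} ∪→ {G,T}; cost 1
[col 0] EO: children E:{T}, O:{A} ∪→ {A,T}; cost 1
[col 0] ELO: children EO:{A,T}, L:{A} ∩→ {A}; cost 0
[col 0] BELOTXY: children BTXY:{G,T}, ELO:{A} ∪→ {A,G,T}; cost 1
[col 1] TX: children T:{T}, X:{C} ∪→ {C,T}; cost 1
[col 1] BTX: children B:{T}, TX:{C,T} ∩→ {T}; cost 0
[col 1] BTXY: children BTX:{T}, Y:{C} ∪→ {C,T}; cost 1
[col 1] EO: children E:{G}, O:{G} ∩→ {G}; cost 0
[col 1] ELO: children EO:{G}, L:{G} ∩→ {G}; cost 0
[col 1] BELOTXY: children BTXY:{C,T}, ELO:{G} ∪→ {C,G,T}; cost 1
[col 2] TX: children T:{G}, X:{G} ∩→ {G}; cost 0
[col 2] BTX: children B:{A}, TX:{G} ∪→ {A,G}; cost 1
[col 2] BTXY: children BTX:{A,G}, Y:{G} ∩→ {G}; cost 0
[col 2] EO: children E:{A}, O:{C} ∪→ {A,C}; cost 1
[col 2] ELO: children EO:{A,C}, L:{A} ∩→ {A}; cost 0
[col 2] BELOTXY: children BTXY:{G}, ELO:{A} ∪→ {A,G}; cost 1
[col 3] TX: children T:{A}, X:{G} ∪→ {A,G}; cost 1
[col 3] BTX: children B:{C}, TX:{A,G} ∪→ {A,C,G}; cost 1
[col 3] BTXY: children BTX:{A,C,G}, Y:{G} ∩→ {G}; cost 0
[col 3] EO: children E:{G}, O:{C} ∪→ {C,G}; cost 1
[col 3] ELO: children EO:{C,G}, L:{A} ∪→ {A,C,G}; cost 1
[col 3] BELOTXY: children BTXY:{G}, ELO:{A,C,G} ∩→ {G}; cost 0
per-site changes: [4, 3, 3, 4]; total = 14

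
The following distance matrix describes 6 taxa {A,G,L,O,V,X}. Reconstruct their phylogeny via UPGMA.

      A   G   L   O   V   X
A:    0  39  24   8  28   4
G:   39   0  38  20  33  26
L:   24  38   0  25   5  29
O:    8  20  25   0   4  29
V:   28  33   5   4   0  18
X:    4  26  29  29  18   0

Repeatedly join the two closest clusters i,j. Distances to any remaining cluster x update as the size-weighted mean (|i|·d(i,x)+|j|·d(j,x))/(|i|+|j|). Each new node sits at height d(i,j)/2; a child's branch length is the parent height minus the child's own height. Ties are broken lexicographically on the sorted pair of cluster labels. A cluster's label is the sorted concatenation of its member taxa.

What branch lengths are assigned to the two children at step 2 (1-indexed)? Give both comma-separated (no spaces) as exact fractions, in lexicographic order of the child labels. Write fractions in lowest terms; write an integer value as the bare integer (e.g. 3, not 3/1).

1. join A+X (d=4) ⇒ AX; edges |A|=2, |X|=2
  updated: d(AX,G)=65/2, d(AX,L)=53/2, d(AX,O)=37/2, d(AX,V)=23
2. join O+V (d=4) ⇒ OV; edges |O|=2, |V|=2
  updated: d(AX,OV)=83/4, d(G,OV)=53/2, d(L,OV)=15
3. join L+OV (d=15) ⇒ LOV; edges |L|=15/2, |OV|=11/2
  updated: d(AX,LOV)=68/3, d(G,LOV)=91/3
4. join AX+LOV (d=68/3) ⇒ ALOVX; edges |AX|=28/3, |LOV|=23/6
  updated: d(ALOVX,G)=156/5
5. join ALOVX+G (d=156/5) ⇒ AGLOVX; edges |ALOVX|=64/15, |G|=78/5
final tree: (((A:2,X:2):28/3,(L:15/2,(O:2,V:2):11/2):23/6):64/15,G:78/5)
total length: 1621/30

2,2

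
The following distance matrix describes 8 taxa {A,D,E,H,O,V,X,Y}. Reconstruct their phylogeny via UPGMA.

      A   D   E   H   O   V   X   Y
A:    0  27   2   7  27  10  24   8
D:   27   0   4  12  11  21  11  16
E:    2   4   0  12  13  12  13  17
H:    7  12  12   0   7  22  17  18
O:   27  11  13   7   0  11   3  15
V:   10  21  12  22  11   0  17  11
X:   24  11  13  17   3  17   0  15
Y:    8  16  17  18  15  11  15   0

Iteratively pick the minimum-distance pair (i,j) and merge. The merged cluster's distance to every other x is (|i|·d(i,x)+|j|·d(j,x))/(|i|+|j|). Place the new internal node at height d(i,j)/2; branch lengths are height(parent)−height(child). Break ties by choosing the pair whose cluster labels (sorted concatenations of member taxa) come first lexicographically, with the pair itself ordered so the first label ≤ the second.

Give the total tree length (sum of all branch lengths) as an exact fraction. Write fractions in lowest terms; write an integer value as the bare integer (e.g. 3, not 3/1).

1243/30

step 1: merge (A,E) at d=2; branch lengths A→1, E→1; new cluster AE
  updated: d(AE,D)=31/2, d(AE,H)=19/2, d(AE,O)=20, d(AE,V)=11, d(AE,X)=37/2, d(AE,Y)=25/2
step 2: merge (O,X) at d=3; branch lengths O→3/2, X→3/2; new cluster OX
  updated: d(AE,OX)=77/4, d(D,OX)=11, d(H,OX)=12, d(OX,V)=14, d(OX,Y)=15
step 3: merge (AE,H) at d=19/2; branch lengths AE→15/4, H→19/4; new cluster AEH
  updated: d(AEH,D)=43/3, d(AEH,OX)=101/6, d(AEH,V)=44/3, d(AEH,Y)=43/3
step 4: merge (D,OX) at d=11; branch lengths D→11/2, OX→4; new cluster DOX
  updated: d(AEH,DOX)=16, d(DOX,V)=49/3, d(DOX,Y)=46/3
step 5: merge (V,Y) at d=11; branch lengths V→11/2, Y→11/2; new cluster VY
  updated: d(AEH,VY)=29/2, d(DOX,VY)=95/6
step 6: merge (AEH,VY) at d=29/2; branch lengths AEH→5/2, VY→7/4; new cluster AEHVY
  updated: d(AEHVY,DOX)=239/15
step 7: merge (AEHVY,DOX) at d=239/15; branch lengths AEHVY→43/60, DOX→37/15; new cluster ADEHOVXY
final tree: ((((A:1,E:1):15/4,H:19/4):5/2,(V:11/2,Y:11/2):7/4):43/60,(D:11/2,(O:3/2,X:3/2):4):37/15)
total length: 1243/30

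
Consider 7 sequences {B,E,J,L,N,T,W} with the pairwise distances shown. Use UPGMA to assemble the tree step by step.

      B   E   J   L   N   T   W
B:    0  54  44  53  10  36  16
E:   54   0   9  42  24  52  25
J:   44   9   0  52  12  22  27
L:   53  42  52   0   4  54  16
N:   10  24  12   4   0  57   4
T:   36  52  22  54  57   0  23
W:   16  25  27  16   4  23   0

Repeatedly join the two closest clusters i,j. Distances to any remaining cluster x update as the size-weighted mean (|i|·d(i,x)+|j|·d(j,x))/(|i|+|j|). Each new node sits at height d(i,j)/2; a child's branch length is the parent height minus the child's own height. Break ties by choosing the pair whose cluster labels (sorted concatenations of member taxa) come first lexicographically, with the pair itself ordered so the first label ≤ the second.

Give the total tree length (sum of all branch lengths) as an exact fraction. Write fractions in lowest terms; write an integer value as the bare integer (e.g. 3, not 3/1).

iteration 1: select L,N (d=4); attach at lengths (2, 2); label the merged cluster LN
  updated: d(B,LN)=63/2, d(E,LN)=33, d(J,LN)=32, d(LN,T)=111/2, d(LN,W)=10
iteration 2: select E,J (d=9); attach at lengths (9/2, 9/2); label the merged cluster EJ
  updated: d(B,EJ)=49, d(EJ,LN)=65/2, d(EJ,T)=37, d(EJ,W)=26
iteration 3: select LN,W (d=10); attach at lengths (3, 5); label the merged cluster LNW
  updated: d(B,LNW)=79/3, d(EJ,LNW)=91/3, d(LNW,T)=134/3
iteration 4: select B,LNW (d=79/3); attach at lengths (79/6, 49/6); label the merged cluster BLNW
  updated: d(BLNW,EJ)=35, d(BLNW,T)=85/2
iteration 5: select BLNW,EJ (d=35); attach at lengths (13/3, 13); label the merged cluster BEJLNW
  updated: d(BEJLNW,T)=122/3
iteration 6: select BEJLNW,T (d=122/3); attach at lengths (17/6, 61/3); label the merged cluster BEJLNTW
final tree: (((B:79/6,((L:2,N:2):3,W:5):49/6):13/3,(E:9/2,J:9/2):13):17/6,T:61/3)
total length: 497/6

497/6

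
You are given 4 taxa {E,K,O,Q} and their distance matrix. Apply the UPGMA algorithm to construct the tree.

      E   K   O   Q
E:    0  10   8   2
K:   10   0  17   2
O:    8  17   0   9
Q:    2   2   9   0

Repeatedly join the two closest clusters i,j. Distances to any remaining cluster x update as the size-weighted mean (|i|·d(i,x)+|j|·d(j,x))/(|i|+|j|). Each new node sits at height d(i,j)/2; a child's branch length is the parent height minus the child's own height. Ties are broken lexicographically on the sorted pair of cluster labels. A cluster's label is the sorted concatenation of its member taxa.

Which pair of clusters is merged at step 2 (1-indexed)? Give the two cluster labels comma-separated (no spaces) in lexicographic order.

EQ,K

iteration 1: select E,Q (d=2); attach at lengths (1, 1); label the merged cluster EQ
  updated: d(EQ,K)=6, d(EQ,O)=17/2
iteration 2: select EQ,K (d=6); attach at lengths (2, 3); label the merged cluster EKQ
  updated: d(EKQ,O)=34/3
iteration 3: select EKQ,O (d=34/3); attach at lengths (8/3, 17/3); label the merged cluster EKOQ
final tree: (((E:1,Q:1):2,K:3):8/3,O:17/3)
total length: 46/3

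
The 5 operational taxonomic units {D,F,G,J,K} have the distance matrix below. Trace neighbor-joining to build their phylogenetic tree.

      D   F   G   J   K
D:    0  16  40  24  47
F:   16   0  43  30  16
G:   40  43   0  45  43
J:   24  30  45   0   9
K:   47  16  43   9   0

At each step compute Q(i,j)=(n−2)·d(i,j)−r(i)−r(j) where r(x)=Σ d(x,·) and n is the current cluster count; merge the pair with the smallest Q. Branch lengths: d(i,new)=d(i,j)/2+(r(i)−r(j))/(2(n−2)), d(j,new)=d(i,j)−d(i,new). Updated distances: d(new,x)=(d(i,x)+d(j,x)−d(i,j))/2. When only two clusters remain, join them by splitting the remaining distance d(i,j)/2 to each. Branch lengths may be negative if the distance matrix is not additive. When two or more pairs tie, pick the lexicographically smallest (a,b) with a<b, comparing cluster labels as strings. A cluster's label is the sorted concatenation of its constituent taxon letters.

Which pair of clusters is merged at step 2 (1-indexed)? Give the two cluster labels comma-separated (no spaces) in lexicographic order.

step 1: merge (J,K) at d=9, Q=-196; branch lengths J→10/3, K→17/3; new cluster JK
  updated: d(D,JK)=31, d(F,JK)=37/2, d(G,JK)=79/2
step 2: merge (D,F) at d=16, Q=-265/2; branch lengths D→83/8, F→45/8; new cluster DF
  updated: d(DF,G)=67/2, d(DF,JK)=67/4
step 3: merge (DF,G) at d=67/2, Q=-359/4; branch lengths DF→43/8, G→225/8; new cluster DFG
  updated: d(DFG,JK)=91/8
step 4: merge (DFG,JK) at d=91/8; branch lengths DFG→91/16, JK→91/16; new cluster DFGJK
final tree: (((D:83/8,F:45/8):43/8,G:225/8):91/16,(J:10/3,K:17/3):91/16)
total length: 559/8

D,F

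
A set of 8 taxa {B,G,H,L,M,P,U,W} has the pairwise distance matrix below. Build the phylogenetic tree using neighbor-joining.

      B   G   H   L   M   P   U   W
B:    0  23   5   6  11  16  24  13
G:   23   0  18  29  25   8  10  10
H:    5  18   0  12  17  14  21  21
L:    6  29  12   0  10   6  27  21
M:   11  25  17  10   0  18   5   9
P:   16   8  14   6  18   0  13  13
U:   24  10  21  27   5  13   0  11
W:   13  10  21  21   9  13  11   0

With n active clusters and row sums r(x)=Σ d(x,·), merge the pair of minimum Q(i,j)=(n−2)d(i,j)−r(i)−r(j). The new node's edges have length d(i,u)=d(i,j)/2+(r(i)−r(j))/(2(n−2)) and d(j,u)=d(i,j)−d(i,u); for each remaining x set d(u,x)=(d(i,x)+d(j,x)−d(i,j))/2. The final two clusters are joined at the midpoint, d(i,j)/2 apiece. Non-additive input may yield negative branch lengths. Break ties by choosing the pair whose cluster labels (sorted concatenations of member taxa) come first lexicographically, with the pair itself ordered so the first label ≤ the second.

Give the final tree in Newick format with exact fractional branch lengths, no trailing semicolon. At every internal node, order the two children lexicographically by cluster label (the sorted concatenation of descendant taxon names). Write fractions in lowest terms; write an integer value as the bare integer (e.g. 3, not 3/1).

((((((B:5/3,H:10/3):8/5,L:49/10):241/48,P:47/48):275/64,G:437/64):123/64,(M:101/32,U:59/32):295/64):185/128,W:185/128)

1. join B+H (d=5, Q=-176) ⇒ BH; edges |B|=5/3, |H|=10/3
  updated: d(BH,G)=18, d(BH,L)=13/2, d(BH,M)=23/2, d(BH,P)=25/2, d(BH,U)=20, d(BH,W)=29/2
2. join BH+L (d=13/2, Q=-150) ⇒ BHL; edges |BH|=8/5, |L|=49/10
  updated: d(BHL,G)=81/4, d(BHL,M)=15/2, d(BHL,P)=6, d(BHL,U)=81/4, d(BHL,W)=29/2
3. join M+U (d=5, Q=-415/4) ⇒ MU; edges |M|=101/32, |U|=59/32
  updated: d(BHL,MU)=91/8, d(G,MU)=15, d(MU,P)=13, d(MU,W)=15/2
4. join BHL+P (d=6, Q=-593/8) ⇒ BHLP; edges |BHL|=241/48, |P|=47/48
  updated: d(BHLP,G)=89/8, d(BHLP,MU)=147/16, d(BHLP,W)=43/4
5. join BHLP+G (d=89/8, Q=-719/16) ⇒ BGHLP; edges |BHLP|=275/64, |G|=437/64
  updated: d(BGHLP,MU)=209/32, d(BGHLP,W)=77/16
6. join BGHLP+MU (d=209/32, Q=-603/32) ⇒ BGHLMPU; edges |BGHLP|=123/64, |MU|=295/64
  updated: d(BGHLMPU,W)=185/64
7. join BGHLMPU+W (d=185/64) ⇒ BGHLMPUW; edges |BGHLMPU|=185/128, |W|=185/128
final tree: ((((((B:5/3,H:10/3):8/5,L:49/10):241/48,P:47/48):275/64,G:437/64):123/64,(M:101/32,U:59/32):295/64):185/128,W:185/128)
total length: 2755/64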